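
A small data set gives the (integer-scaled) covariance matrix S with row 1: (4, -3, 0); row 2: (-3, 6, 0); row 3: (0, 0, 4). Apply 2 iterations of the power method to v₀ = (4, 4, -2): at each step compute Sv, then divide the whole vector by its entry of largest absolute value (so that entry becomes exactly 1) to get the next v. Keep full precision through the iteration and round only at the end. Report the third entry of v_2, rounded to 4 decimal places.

-0.5333

Sv0 = (4.00000, 12.00000, -8.00000); divide by 12.00000 → v1 = (0.33333, 1.00000, -0.66667)
Sv1 = (-1.66667, 5.00000, -2.66667); divide by 5.00000 → v2 = (-0.33333, 1.00000, -0.53333)
Requested entry of v2: -32/60 = -0.5333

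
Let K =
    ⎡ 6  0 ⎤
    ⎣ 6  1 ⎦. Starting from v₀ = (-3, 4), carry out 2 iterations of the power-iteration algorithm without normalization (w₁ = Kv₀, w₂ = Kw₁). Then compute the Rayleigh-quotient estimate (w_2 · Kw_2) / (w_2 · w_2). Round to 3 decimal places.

6.175

w1 = Kv₀ = (-18, -14)
w2 = Kw1 = (-108, -122)
Kw2 = (-648, -770)
w2·Kw2 = (-108)·(-648) + (-122)·(-770) = 163924; w2·w2 = (-108)·(-108) + (-122)·(-122) = 26548
λ ≈ 163924/26548 = 6.175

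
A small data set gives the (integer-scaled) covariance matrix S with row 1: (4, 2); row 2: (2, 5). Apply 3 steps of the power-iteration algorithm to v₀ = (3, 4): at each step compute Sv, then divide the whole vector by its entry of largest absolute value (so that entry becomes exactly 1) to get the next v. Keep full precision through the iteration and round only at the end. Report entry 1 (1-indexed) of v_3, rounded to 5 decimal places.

0.77917

Sv0 = (20.000000, 26.000000); divide by 26.000000 → v1 = (0.769231, 1.000000)
Sv1 = (5.076923, 6.538462); divide by 6.538462 → v2 = (0.776471, 1.000000)
Sv2 = (5.105882, 6.552941); divide by 6.552941 → v3 = (0.779174, 1.000000)
Requested entry of v3: 868/1114 = 0.77917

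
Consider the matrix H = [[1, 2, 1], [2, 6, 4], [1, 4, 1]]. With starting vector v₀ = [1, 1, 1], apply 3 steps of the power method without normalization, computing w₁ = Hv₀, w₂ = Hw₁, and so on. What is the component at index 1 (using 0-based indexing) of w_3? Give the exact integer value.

924

w1 = Hv₀ = (1·1 + 2·1 + 1·1; 2·1 + 6·1 + 4·1; 1·1 + 4·1 + 1·1) = (4, 12, 6)
w2 = Hw1 = (1·4 + 2·12 + 1·6; 2·4 + 6·12 + 4·6; 1·4 + 4·12 + 1·6) = (34, 104, 58)
w3 = Hw2 = (300, 924, 508)
The requested component of w3 is 924.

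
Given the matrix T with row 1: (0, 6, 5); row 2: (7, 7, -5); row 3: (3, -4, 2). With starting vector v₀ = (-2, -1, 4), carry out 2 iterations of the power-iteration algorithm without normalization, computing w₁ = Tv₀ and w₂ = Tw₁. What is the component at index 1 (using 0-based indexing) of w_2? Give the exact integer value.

-219

w1 = Tv₀ = (14, -41, 6)
w2 = Tw1 = (-216, -219, 218)
The requested component of w2 is -219.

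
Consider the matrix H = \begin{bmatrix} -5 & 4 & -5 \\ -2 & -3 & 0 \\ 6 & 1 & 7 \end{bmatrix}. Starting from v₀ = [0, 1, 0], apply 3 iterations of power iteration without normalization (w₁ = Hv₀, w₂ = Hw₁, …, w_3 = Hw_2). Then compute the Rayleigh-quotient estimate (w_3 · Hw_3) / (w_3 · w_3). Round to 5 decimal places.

-2.32986

w1 = Hv₀ = (4, -3, 1)
w2 = Hw1 = (-37, 1, 28)
w3 = Hw2 = (49, 71, -25)
Hw3 = (164, -311, 190)
w3·Hw3 = 49·164 + 71·(-311) + (-25)·190 = -18795; w3·w3 = 49·49 + 71·71 + (-25)·(-25) = 8067
λ ≈ -18795/8067 = -2.32986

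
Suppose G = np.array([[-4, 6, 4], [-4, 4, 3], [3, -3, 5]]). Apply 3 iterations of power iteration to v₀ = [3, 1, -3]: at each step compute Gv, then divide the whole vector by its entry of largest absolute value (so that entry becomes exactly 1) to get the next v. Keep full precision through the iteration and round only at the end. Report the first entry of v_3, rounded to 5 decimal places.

0.17886

Gv0 = (-18.000000, -17.000000, -9.000000); divide by -18.000000 → v1 = (1.000000, 0.944444, 0.500000)
Gv1 = (3.666667, 1.277778, 2.666667); divide by 3.666667 → v2 = (1.000000, 0.348485, 0.727273)
Gv2 = (1.000000, -0.424242, 5.590909); divide by 5.590909 → v3 = (0.178862, -0.075881, 1.000000)
Requested entry of v3: -66/-369 = 0.17886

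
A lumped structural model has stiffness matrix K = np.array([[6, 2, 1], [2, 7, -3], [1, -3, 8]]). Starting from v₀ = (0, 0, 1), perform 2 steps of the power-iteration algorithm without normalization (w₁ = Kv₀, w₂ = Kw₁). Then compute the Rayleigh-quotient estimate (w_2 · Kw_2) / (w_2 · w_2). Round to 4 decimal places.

w1 = Kv₀ = (6·0 + 2·0 + 1·1; 2·0 + 7·0 + (-3)·1; 1·0 + (-3)·0 + 8·1) = (1, -3, 8)
w2 = Kw1 = (6·1 + 2·(-3) + 1·8; 2·1 + 7·(-3) + (-3)·8; 1·1 + (-3)·(-3) + 8·8) = (8, -43, 74)
Kw2 = (36, -507, 729)
w2·Kw2 = 8·36 + (-43)·(-507) + 74·729 = 76035; w2·w2 = 8·8 + (-43)·(-43) + 74·74 = 7389
λ ≈ 76035/7389 = 10.2903

λ ≈ 10.2903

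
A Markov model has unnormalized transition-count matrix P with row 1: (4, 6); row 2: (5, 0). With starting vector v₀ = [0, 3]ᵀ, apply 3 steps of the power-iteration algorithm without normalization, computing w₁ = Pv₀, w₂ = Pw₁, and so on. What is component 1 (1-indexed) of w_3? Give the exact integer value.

w1 = Pv₀ = (18, 0)
w2 = Pw1 = (72, 90)
w3 = Pw2 = (828, 360)
The requested component of w3 is 828.

828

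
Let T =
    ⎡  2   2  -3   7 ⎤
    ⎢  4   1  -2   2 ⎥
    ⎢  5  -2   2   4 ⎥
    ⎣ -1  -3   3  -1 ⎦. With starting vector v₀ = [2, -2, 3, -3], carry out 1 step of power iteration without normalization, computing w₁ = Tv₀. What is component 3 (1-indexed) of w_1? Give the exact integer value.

w1 = Tv₀ = (2·2 + 2·(-2) + (-3)·3 + 7·(-3); 4·2 + 1·(-2) + (-2)·3 + 2·(-3); 5·2 + (-2)·(-2) + 2·3 + 4·(-3); (-1)·2 + (-3)·(-2) + 3·3 + (-1)·(-3)) = (-30, -6, 8, 16)
The requested component of w1 is 8.

8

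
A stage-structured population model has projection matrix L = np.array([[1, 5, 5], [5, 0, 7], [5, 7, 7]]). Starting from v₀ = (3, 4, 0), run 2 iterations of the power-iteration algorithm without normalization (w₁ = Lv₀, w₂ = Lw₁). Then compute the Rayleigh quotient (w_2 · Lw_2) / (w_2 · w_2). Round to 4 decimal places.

w1 = Lv₀ = (1·3 + 5·4 + 5·0; 5·3 + 0·4 + 7·0; 5·3 + 7·4 + 7·0) = (23, 15, 43)
w2 = Lw1 = (1·23 + 5·15 + 5·43; 5·23 + 0·15 + 7·43; 5·23 + 7·15 + 7·43) = (313, 416, 521)
Lw2 = (4998, 5212, 8124)
w2·Lw2 = 313·4998 + 416·5212 + 521·8124 = 7965170; w2·w2 = 313·313 + 416·416 + 521·521 = 542466
λ ≈ 7965170/542466 = 14.6833

λ ≈ 14.6833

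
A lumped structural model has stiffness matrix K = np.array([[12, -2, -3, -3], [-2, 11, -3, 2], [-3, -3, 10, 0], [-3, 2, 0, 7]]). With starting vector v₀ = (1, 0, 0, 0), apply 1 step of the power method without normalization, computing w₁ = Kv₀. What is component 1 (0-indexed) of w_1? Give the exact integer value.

-2

w1 = Kv₀ = (12, -2, -3, -3)
The requested component of w1 is -2.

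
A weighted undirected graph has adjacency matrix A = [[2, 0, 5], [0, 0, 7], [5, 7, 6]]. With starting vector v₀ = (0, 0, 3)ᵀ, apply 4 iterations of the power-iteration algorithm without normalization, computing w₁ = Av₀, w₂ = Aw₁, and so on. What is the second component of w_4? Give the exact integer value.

24234

w1 = Av₀ = (2·0 + 0·0 + 5·3; 0·0 + 0·0 + 7·3; 5·0 + 7·0 + 6·3) = (15, 21, 18)
w2 = Aw1 = (2·15 + 0·21 + 5·18; 0·15 + 0·21 + 7·18; 5·15 + 7·21 + 6·18) = (120, 126, 330)
w3 = Aw2 = (1890, 2310, 3462)
w4 = Aw3 = (21090, 24234, 46392)
The requested component of w4 is 24234.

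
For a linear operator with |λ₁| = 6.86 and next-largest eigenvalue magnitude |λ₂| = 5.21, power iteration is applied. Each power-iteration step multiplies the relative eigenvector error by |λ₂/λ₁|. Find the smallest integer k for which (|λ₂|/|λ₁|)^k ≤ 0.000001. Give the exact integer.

51

|λ₂/λ₁| = 5.21/6.86 = 0.75948
Need k ≥ ln(0.000001) / ln(0.75948) = -13.8155 / -0.2751 ≈ 50.215
Smallest integer k satisfying the bound: 51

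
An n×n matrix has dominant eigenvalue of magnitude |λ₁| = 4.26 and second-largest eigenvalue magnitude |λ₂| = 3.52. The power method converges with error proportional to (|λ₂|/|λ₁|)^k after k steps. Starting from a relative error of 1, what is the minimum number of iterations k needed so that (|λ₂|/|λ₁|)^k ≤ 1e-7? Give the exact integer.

|λ₂/λ₁| = 3.52/4.26 = 0.82629
Need k ≥ ln(1e-7) / ln(0.82629) = -16.1181 / -0.1908 ≈ 84.473
Smallest integer k satisfying the bound: 85

85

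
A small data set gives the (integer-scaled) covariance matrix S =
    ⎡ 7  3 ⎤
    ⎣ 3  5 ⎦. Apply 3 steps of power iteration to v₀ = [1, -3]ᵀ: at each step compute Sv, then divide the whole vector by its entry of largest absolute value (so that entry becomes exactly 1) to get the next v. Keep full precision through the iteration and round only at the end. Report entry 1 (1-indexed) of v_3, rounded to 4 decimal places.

Sv0 = (-2.00000, -12.00000); divide by -12.00000 → v1 = (0.16667, 1.00000)
Sv1 = (4.16667, 5.50000); divide by 5.50000 → v2 = (0.75758, 1.00000)
Sv2 = (8.30303, 7.27273); divide by 8.30303 → v3 = (1.00000, 0.87591)
Requested entry of v3: -548/-548 = 1.0000

1.0000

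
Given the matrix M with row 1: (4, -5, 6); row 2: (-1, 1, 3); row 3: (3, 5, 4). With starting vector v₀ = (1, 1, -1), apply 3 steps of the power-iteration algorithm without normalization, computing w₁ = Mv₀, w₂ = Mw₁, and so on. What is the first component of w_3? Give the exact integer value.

w1 = Mv₀ = (4·1 + (-5)·1 + 6·(-1); (-1)·1 + 1·1 + 3·(-1); 3·1 + 5·1 + 4·(-1)) = (-7, -3, 4)
w2 = Mw1 = (4·(-7) + (-5)·(-3) + 6·4; (-1)·(-7) + 1·(-3) + 3·4; 3·(-7) + 5·(-3) + 4·4) = (11, 16, -20)
w3 = Mw2 = (-156, -55, 33)
The requested component of w3 is -156.

-156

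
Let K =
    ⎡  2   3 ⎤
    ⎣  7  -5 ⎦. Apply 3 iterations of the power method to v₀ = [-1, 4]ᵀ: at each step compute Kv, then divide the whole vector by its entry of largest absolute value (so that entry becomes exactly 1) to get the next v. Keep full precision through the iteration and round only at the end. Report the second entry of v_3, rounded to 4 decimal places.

Kv0 = (10.00000, -27.00000); divide by -27.00000 → v1 = (-0.37037, 1.00000)
Kv1 = (2.25926, -7.59259); divide by -7.59259 → v2 = (-0.29756, 1.00000)
Kv2 = (2.40488, -7.08293); divide by -7.08293 → v3 = (-0.33953, 1.00000)
Requested entry of v3: -1452/-1452 = 1.0000

1.0000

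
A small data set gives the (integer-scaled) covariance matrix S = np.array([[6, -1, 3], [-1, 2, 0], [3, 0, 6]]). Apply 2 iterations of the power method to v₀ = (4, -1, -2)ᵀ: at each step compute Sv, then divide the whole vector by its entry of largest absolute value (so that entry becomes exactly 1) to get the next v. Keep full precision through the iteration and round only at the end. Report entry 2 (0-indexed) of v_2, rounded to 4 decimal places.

Sv0 = (19.00000, -6.00000, 0.00000); divide by 19.00000 → v1 = (1.00000, -0.31579, 0.00000)
Sv1 = (6.31579, -1.63158, 3.00000); divide by 6.31579 → v2 = (1.00000, -0.25833, 0.47500)
Requested entry of v2: 57/120 = 0.4750

0.4750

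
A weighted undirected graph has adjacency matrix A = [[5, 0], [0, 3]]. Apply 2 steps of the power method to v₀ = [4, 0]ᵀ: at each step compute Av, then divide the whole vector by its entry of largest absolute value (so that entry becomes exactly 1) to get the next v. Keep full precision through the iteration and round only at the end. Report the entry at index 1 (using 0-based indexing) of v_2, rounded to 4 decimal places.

Av0 = (20.00000, 0.00000); divide by 20.00000 → v1 = (1.00000, 0.00000)
Av1 = (5.00000, 0.00000); divide by 5.00000 → v2 = (1.00000, 0.00000)
Requested entry of v2: 0/100 = 0.0000

0.0000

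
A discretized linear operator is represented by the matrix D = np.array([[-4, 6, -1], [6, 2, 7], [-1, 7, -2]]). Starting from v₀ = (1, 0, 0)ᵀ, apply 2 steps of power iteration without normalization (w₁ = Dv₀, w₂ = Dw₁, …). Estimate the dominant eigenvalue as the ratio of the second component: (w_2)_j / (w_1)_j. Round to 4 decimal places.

λ ≈ -3.1667

w1 = Dv₀ = ((-4)·1 + 6·0 + (-1)·0; 6·1 + 2·0 + 7·0; (-1)·1 + 7·0 + (-2)·0) = (-4, 6, -1)
w2 = Dw1 = ((-4)·(-4) + 6·6 + (-1)·(-1); 6·(-4) + 2·6 + 7·(-1); (-1)·(-4) + 7·6 + (-2)·(-1)) = (53, -19, 48)
Ratio at component: -19 / 6 = -3.1667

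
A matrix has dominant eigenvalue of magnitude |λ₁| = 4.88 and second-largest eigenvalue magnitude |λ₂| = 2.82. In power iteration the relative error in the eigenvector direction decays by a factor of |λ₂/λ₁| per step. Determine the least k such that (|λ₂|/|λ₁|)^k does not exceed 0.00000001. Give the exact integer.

34

|λ₂/λ₁| = 2.82/4.88 = 0.57787
Need k ≥ ln(0.00000001) / ln(0.57787) = -18.4207 / -0.5484 ≈ 33.589
Smallest integer k satisfying the bound: 34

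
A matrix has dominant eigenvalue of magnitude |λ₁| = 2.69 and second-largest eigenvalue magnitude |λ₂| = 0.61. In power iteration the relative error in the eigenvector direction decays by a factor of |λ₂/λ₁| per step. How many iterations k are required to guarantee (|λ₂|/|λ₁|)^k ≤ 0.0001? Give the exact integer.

7

|λ₂/λ₁| = 0.61/2.69 = 0.22677
Need k ≥ ln(0.0001) / ln(0.22677) = -9.2103 / -1.4838 ≈ 6.207
Smallest integer k satisfying the bound: 7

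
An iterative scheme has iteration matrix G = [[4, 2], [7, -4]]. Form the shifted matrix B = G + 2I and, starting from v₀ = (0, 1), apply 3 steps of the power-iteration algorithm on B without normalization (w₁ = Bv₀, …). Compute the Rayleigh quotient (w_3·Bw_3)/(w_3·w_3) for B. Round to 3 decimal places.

B = G + 2I has rows (6, 2); (7, -2)
w1 = Bv₀ = (2, -2)
w2 = Bw1 = (8, 18)
w3 = Bw2 = (84, 20)
Bw3 = (544, 548)
w3·Bw3 = 56656; w3·w3 = 7456; μ ≈ 56656/7456 = 7.599

μ ≈ 7.599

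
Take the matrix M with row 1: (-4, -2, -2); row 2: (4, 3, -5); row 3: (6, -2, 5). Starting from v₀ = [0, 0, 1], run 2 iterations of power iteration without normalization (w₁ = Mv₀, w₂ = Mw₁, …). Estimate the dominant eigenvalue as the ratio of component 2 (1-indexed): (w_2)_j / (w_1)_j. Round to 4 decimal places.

w1 = Mv₀ = ((-4)·0 + (-2)·0 + (-2)·1; 4·0 + 3·0 + (-5)·1; 6·0 + (-2)·0 + 5·1) = (-2, -5, 5)
w2 = Mw1 = ((-4)·(-2) + (-2)·(-5) + (-2)·5; 4·(-2) + 3·(-5) + (-5)·5; 6·(-2) + (-2)·(-5) + 5·5) = (8, -48, 23)
Ratio at component: -48 / -5 = 9.6000

9.6000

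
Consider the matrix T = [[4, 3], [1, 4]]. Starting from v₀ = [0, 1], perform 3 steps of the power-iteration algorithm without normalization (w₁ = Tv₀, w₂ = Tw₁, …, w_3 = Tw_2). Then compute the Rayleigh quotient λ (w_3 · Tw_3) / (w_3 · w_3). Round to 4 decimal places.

λ ≈ 5.8318

w1 = Tv₀ = (4·0 + 3·1; 1·0 + 4·1) = (3, 4)
w2 = Tw1 = (4·3 + 3·4; 1·3 + 4·4) = (24, 19)
w3 = Tw2 = (153, 100)
Tw3 = (912, 553)
w3·Tw3 = 153·912 + 100·553 = 194836; w3·w3 = 153·153 + 100·100 = 33409
λ ≈ 194836/33409 = 5.8318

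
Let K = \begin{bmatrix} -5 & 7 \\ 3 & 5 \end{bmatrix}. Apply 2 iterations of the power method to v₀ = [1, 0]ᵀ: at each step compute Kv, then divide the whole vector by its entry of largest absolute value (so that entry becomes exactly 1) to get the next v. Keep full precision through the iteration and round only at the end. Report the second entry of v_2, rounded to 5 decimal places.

0.00000

Kv0 = (-5.000000, 3.000000); divide by -5.000000 → v1 = (1.000000, -0.600000)
Kv1 = (-9.200000, 0.000000); divide by -9.200000 → v2 = (1.000000, 0.000000)
Requested entry of v2: 0/46 = 0.00000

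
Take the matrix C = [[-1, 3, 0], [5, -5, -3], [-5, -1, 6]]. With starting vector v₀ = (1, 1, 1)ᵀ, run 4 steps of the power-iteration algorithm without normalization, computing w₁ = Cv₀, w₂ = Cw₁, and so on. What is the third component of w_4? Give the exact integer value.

-343

w1 = Cv₀ = (2, -3, 0)
w2 = Cw1 = (-11, 25, -7)
w3 = Cw2 = (86, -159, -12)
w4 = Cw3 = (-563, 1261, -343)
The requested component of w4 is -343.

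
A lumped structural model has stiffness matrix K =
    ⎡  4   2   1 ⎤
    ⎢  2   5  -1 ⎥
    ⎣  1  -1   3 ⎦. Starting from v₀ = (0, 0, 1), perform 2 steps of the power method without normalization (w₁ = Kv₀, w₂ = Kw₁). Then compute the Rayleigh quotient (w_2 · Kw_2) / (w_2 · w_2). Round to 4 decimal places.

w1 = Kv₀ = (4·0 + 2·0 + 1·1; 2·0 + 5·0 + (-1)·1; 1·0 + (-1)·0 + 3·1) = (1, -1, 3)
w2 = Kw1 = (4·1 + 2·(-1) + 1·3; 2·1 + 5·(-1) + (-1)·3; 1·1 + (-1)·(-1) + 3·3) = (5, -6, 11)
Kw2 = (19, -31, 44)
w2·Kw2 = 5·19 + (-6)·(-31) + 11·44 = 765; w2·w2 = 5·5 + (-6)·(-6) + 11·11 = 182
λ ≈ 765/182 = 4.2033

4.2033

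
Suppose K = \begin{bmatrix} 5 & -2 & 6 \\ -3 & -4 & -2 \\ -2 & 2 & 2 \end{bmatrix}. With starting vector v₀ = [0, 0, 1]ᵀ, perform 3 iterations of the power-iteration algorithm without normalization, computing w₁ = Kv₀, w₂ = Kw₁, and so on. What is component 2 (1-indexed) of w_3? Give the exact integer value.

-58

w1 = Kv₀ = (5·0 + (-2)·0 + 6·1; (-3)·0 + (-4)·0 + (-2)·1; (-2)·0 + 2·0 + 2·1) = (6, -2, 2)
w2 = Kw1 = (5·6 + (-2)·(-2) + 6·2; (-3)·6 + (-4)·(-2) + (-2)·2; (-2)·6 + 2·(-2) + 2·2) = (46, -14, -12)
w3 = Kw2 = (186, -58, -144)
The requested component of w3 is -58.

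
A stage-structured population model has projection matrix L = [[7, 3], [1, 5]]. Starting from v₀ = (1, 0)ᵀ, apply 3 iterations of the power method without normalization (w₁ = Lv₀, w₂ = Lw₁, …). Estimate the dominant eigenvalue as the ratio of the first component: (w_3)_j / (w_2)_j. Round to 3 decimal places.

λ ≈ 7.692

w1 = Lv₀ = (7·1 + 3·0; 1·1 + 5·0) = (7, 1)
w2 = Lw1 = (7·7 + 3·1; 1·7 + 5·1) = (52, 12)
w3 = Lw2 = (400, 112)
Ratio at component: 400 / 52 = 7.692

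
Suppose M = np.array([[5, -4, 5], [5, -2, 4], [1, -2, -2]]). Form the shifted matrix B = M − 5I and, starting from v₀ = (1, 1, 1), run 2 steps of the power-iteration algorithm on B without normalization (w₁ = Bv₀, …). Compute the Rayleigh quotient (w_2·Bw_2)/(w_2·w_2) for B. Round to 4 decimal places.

B = M − 5I has rows (0, -4, 5); (5, -7, 4); (1, -2, -7)
w1 = Bv₀ = (0·1 + (-4)·1 + 5·1; 5·1 + (-7)·1 + 4·1; 1·1 + (-2)·1 + (-7)·1) = (1, 2, -8)
w2 = Bw1 = (0·1 + (-4)·2 + 5·(-8); 5·1 + (-7)·2 + 4·(-8); 1·1 + (-2)·2 + (-7)·(-8)) = (-48, -41, 53)
Bw2 = (429, 259, -337)
w2·Bw2 = -49072; w2·w2 = 6794; μ ≈ -49072/6794 = -7.2228

-7.2228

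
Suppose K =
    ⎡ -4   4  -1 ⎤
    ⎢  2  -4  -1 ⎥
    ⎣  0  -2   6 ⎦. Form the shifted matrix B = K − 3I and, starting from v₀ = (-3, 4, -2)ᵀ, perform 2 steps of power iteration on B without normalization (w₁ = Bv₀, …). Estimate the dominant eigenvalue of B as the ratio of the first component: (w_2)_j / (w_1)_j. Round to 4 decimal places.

μ ≈ -9.9231

B = K − 3I has rows (-7, 4, -1); (2, -7, -1); (0, -2, 3)
w1 = Bv₀ = ((-7)·(-3) + 4·4 + (-1)·(-2); 2·(-3) + (-7)·4 + (-1)·(-2); 0·(-3) + (-2)·4 + 3·(-2)) = (39, -32, -14)
w2 = Bw1 = ((-7)·39 + 4·(-32) + (-1)·(-14); 2·39 + (-7)·(-32) + (-1)·(-14); 0·39 + (-2)·(-32) + 3·(-14)) = (-387, 316, 22)
Ratio: -387/39 = -9.9231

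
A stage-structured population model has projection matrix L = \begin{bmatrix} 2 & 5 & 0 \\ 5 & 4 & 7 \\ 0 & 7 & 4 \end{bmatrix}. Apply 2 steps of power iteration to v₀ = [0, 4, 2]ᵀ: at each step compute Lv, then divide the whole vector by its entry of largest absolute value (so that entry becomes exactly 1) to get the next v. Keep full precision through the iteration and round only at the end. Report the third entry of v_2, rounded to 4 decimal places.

0.7500

Lv0 = (20.00000, 30.00000, 36.00000); divide by 36.00000 → v1 = (0.55556, 0.83333, 1.00000)
Lv1 = (5.27778, 13.11111, 9.83333); divide by 13.11111 → v2 = (0.40254, 1.00000, 0.75000)
Requested entry of v2: 354/472 = 0.7500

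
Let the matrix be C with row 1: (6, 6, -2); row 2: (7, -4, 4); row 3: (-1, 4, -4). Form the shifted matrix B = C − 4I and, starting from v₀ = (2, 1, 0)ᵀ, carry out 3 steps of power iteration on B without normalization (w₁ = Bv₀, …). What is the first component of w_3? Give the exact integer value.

288

B = C − 4I has rows (2, 6, -2); (7, -8, 4); (-1, 4, -8)
w1 = Bv₀ = (10, 6, 2)
w2 = Bw1 = (52, 30, -2)
w3 = Bw2 = (288, 116, 84)
Requested component of w3: 288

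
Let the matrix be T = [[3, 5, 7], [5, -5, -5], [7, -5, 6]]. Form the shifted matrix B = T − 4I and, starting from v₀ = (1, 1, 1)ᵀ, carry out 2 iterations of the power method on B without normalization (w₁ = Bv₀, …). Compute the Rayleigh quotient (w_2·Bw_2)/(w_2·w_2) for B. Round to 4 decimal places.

μ ≈ -10.3509

B = T − 4I has rows (-1, 5, 7); (5, -9, -5); (7, -5, 2)
w1 = Bv₀ = (11, -9, 4)
w2 = Bw1 = (-28, 116, 130)
Bw2 = (1518, -1834, -516)
w2·Bw2 = -322328; w2·w2 = 31140; μ ≈ -322328/31140 = -10.3509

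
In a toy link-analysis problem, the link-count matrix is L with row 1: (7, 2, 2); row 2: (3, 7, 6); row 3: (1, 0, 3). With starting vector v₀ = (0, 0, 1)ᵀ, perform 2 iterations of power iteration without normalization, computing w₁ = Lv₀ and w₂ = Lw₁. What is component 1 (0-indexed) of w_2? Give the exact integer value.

w1 = Lv₀ = (7·0 + 2·0 + 2·1; 3·0 + 7·0 + 6·1; 1·0 + 0·0 + 3·1) = (2, 6, 3)
w2 = Lw1 = (7·2 + 2·6 + 2·3; 3·2 + 7·6 + 6·3; 1·2 + 0·6 + 3·3) = (32, 66, 11)
The requested component of w2 is 66.

66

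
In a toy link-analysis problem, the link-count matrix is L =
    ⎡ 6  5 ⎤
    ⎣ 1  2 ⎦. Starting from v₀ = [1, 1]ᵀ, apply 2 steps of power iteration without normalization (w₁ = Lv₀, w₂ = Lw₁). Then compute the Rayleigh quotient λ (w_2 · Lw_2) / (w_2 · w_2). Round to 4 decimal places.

7.0374

w1 = Lv₀ = (11, 3)
w2 = Lw1 = (81, 17)
Lw2 = (571, 115)
w2·Lw2 = 81·571 + 17·115 = 48206; w2·w2 = 81·81 + 17·17 = 6850
λ ≈ 48206/6850 = 7.0374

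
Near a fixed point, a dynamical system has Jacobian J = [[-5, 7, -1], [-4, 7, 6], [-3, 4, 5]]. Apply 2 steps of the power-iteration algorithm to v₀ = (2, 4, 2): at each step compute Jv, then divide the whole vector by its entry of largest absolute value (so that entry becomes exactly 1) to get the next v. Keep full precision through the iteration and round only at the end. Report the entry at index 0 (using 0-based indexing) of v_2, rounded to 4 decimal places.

0.4429

Jv0 = (16.00000, 32.00000, 20.00000); divide by 32.00000 → v1 = (0.50000, 1.00000, 0.62500)
Jv1 = (3.87500, 8.75000, 5.62500); divide by 8.75000 → v2 = (0.44286, 1.00000, 0.64286)
Requested entry of v2: 124/280 = 0.4429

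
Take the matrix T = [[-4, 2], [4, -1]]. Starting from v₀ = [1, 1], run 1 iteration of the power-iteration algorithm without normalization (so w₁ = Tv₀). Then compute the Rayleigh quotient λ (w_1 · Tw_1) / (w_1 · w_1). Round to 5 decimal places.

w1 = Tv₀ = ((-4)·1 + 2·1; 4·1 + (-1)·1) = (-2, 3)
Tw1 = (14, -11)
w1·Tw1 = (-2)·14 + 3·(-11) = -61; w1·w1 = (-2)·(-2) + 3·3 = 13
λ ≈ -61/13 = -4.69231

λ ≈ -4.69231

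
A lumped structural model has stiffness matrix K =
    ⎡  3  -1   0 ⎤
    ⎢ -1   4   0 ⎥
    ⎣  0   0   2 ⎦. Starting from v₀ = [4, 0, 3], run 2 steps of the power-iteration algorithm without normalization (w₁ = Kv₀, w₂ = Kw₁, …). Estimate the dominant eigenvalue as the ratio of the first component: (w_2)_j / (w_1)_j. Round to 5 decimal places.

w1 = Kv₀ = (3·4 + (-1)·0 + 0·3; (-1)·4 + 4·0 + 0·3; 0·4 + 0·0 + 2·3) = (12, -4, 6)
w2 = Kw1 = (3·12 + (-1)·(-4) + 0·6; (-1)·12 + 4·(-4) + 0·6; 0·12 + 0·(-4) + 2·6) = (40, -28, 12)
Ratio at component: 40 / 12 = 3.33333

λ ≈ 3.33333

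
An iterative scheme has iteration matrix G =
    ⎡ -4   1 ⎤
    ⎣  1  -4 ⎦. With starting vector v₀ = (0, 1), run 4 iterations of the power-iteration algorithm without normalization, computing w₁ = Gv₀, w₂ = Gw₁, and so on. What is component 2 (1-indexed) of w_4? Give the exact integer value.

w1 = Gv₀ = ((-4)·0 + 1·1; 1·0 + (-4)·1) = (1, -4)
w2 = Gw1 = ((-4)·1 + 1·(-4); 1·1 + (-4)·(-4)) = (-8, 17)
w3 = Gw2 = (49, -76)
w4 = Gw3 = (-272, 353)
The requested component of w4 is 353.

353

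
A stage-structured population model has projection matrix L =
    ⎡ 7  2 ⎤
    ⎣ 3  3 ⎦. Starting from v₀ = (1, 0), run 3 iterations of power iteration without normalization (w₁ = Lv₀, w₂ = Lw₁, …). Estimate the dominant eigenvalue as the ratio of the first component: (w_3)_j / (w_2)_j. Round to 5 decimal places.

λ ≈ 8.09091

w1 = Lv₀ = (7·1 + 2·0; 3·1 + 3·0) = (7, 3)
w2 = Lw1 = (7·7 + 2·3; 3·7 + 3·3) = (55, 30)
w3 = Lw2 = (445, 255)
Ratio at component: 445 / 55 = 8.09091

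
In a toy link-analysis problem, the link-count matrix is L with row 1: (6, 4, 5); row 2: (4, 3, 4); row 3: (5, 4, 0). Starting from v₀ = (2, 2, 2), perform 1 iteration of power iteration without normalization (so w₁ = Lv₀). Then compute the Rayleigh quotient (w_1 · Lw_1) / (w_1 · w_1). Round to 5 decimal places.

w1 = Lv₀ = (6·2 + 4·2 + 5·2; 4·2 + 3·2 + 4·2; 5·2 + 4·2 + 0·2) = (30, 22, 18)
Lw1 = (358, 258, 238)
w1·Lw1 = 30·358 + 22·258 + 18·238 = 20700; w1·w1 = 30·30 + 22·22 + 18·18 = 1708
λ ≈ 20700/1708 = 12.11944

λ ≈ 12.11944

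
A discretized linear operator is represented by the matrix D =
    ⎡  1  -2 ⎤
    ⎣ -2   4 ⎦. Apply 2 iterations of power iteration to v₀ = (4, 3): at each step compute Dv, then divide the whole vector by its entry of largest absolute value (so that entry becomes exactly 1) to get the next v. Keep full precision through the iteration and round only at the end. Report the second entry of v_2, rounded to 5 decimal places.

1.00000

Dv0 = (-2.000000, 4.000000); divide by 4.000000 → v1 = (-0.500000, 1.000000)
Dv1 = (-2.500000, 5.000000); divide by 5.000000 → v2 = (-0.500000, 1.000000)
Requested entry of v2: 20/20 = 1.00000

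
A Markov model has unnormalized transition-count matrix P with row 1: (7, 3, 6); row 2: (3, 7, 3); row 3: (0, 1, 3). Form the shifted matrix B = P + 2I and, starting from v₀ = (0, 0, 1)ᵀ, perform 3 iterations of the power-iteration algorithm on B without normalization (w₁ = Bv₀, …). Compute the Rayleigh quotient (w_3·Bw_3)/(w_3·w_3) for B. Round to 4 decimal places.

μ ≈ 12.7195

B = P + 2I has rows (9, 3, 6); (3, 9, 3); (0, 1, 5)
w1 = Bv₀ = (9·0 + 3·0 + 6·1; 3·0 + 9·0 + 3·1; 0·0 + 1·0 + 5·1) = (6, 3, 5)
w2 = Bw1 = (9·6 + 3·3 + 6·5; 3·6 + 9·3 + 3·5; 0·6 + 1·3 + 5·5) = (93, 60, 28)
w3 = Bw2 = (1185, 903, 200)
Bw3 = (14574, 12282, 1903)
w3·Bw3 = 28741436; w3·w3 = 2259634; μ ≈ 28741436/2259634 = 12.7195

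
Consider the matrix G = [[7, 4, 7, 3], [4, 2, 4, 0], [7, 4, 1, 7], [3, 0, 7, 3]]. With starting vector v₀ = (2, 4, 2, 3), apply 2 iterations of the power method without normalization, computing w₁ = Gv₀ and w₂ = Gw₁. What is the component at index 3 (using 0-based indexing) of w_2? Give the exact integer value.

617

w1 = Gv₀ = (7·2 + 4·4 + 7·2 + 3·3; 4·2 + 2·4 + 4·2 + 0·3; 7·2 + 4·4 + 1·2 + 7·3; 3·2 + 0·4 + 7·2 + 3·3) = (53, 24, 53, 29)
w2 = Gw1 = (7·53 + 4·24 + 7·53 + 3·29; 4·53 + 2·24 + 4·53 + 0·29; 7·53 + 4·24 + 1·53 + 7·29; 3·53 + 0·24 + 7·53 + 3·29) = (925, 472, 723, 617)
The requested component of w2 is 617.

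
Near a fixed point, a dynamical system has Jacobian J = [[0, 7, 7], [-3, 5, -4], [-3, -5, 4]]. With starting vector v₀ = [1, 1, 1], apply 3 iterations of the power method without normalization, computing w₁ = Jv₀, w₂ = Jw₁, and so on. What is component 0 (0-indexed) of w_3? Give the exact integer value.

-588

w1 = Jv₀ = (14, -2, -4)
w2 = Jw1 = (-42, -36, -48)
w3 = Jw2 = (-588, 138, 114)
The requested component of w3 is -588.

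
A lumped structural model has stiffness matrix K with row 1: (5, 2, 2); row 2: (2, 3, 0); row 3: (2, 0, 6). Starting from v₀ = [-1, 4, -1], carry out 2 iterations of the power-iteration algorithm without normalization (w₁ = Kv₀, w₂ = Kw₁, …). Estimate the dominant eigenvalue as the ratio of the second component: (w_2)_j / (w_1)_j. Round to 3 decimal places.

3.200

w1 = Kv₀ = (1, 10, -8)
w2 = Kw1 = (9, 32, -46)
Ratio at component: 32 / 10 = 3.200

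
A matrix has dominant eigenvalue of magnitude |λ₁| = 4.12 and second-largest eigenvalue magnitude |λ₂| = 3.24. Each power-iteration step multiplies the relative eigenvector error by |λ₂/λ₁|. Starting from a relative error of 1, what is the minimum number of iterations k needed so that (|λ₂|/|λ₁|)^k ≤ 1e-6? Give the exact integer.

58

|λ₂/λ₁| = 3.24/4.12 = 0.78641
Need k ≥ ln(1e-6) / ln(0.78641) = -13.8155 / -0.2403 ≈ 57.498
Smallest integer k satisfying the bound: 58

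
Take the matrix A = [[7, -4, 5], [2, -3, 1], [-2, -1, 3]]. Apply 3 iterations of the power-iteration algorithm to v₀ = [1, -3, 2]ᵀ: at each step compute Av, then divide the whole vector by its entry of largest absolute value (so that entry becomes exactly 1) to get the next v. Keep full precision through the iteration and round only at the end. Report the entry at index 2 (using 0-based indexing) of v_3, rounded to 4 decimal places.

Av0 = (29.00000, 13.00000, 7.00000); divide by 29.00000 → v1 = (1.00000, 0.44828, 0.24138)
Av1 = (6.41379, 0.89655, -1.72414); divide by 6.41379 → v2 = (1.00000, 0.13978, -0.26882)
Av2 = (5.09677, 1.31183, -2.94624); divide by 5.09677 → v3 = (1.00000, 0.25738, -0.57806)
Requested entry of v3: -548/948 = -0.5781

-0.5781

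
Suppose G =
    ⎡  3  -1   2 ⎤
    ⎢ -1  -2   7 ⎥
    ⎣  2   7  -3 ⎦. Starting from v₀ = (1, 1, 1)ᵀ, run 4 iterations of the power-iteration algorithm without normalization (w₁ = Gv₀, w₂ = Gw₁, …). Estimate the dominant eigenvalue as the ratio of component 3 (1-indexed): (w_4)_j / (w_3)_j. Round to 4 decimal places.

w1 = Gv₀ = (3·1 + (-1)·1 + 2·1; (-1)·1 + (-2)·1 + 7·1; 2·1 + 7·1 + (-3)·1) = (4, 4, 6)
w2 = Gw1 = (3·4 + (-1)·4 + 2·6; (-1)·4 + (-2)·4 + 7·6; 2·4 + 7·4 + (-3)·6) = (20, 30, 18)
w3 = Gw2 = (66, 46, 196)
w4 = Gw3 = (544, 1214, -134)
Ratio at component: -134 / 196 = -0.6837

λ ≈ -0.6837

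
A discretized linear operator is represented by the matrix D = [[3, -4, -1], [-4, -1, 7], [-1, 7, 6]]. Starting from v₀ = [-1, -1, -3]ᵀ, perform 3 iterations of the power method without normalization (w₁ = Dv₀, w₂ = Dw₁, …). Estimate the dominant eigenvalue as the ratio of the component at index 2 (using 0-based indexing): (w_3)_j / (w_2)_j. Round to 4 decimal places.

w1 = Dv₀ = (3·(-1) + (-4)·(-1) + (-1)·(-3); (-4)·(-1) + (-1)·(-1) + 7·(-3); (-1)·(-1) + 7·(-1) + 6·(-3)) = (4, -16, -24)
w2 = Dw1 = (3·4 + (-4)·(-16) + (-1)·(-24); (-4)·4 + (-1)·(-16) + 7·(-24); (-1)·4 + 7·(-16) + 6·(-24)) = (100, -168, -260)
w3 = Dw2 = (1232, -2052, -2836)
Ratio at component: -2836 / -260 = 10.9077

10.9077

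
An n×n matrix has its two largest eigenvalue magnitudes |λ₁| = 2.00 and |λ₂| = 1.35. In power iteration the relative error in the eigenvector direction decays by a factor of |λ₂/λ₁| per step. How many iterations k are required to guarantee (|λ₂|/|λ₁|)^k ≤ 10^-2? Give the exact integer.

|λ₂/λ₁| = 1.35/2.00 = 0.67500
Need k ≥ ln(10^-2) / ln(0.67500) = -4.6052 / -0.3930 ≈ 11.717
Smallest integer k satisfying the bound: 12

12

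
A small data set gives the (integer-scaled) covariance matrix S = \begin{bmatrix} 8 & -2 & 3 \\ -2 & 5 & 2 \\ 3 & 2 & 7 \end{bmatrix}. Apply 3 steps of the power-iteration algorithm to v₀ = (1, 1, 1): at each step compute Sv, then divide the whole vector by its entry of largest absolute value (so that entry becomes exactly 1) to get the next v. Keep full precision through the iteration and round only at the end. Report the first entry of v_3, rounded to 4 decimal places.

0.9019

Sv0 = (9.00000, 5.00000, 12.00000); divide by 12.00000 → v1 = (0.75000, 0.41667, 1.00000)
Sv1 = (8.16667, 2.58333, 10.08333); divide by 10.08333 → v2 = (0.80992, 0.25620, 1.00000)
Sv2 = (8.96694, 1.66116, 9.94215); divide by 9.94215 → v3 = (0.90191, 0.16708, 1.00000)
Requested entry of v3: 1085/1203 = 0.9019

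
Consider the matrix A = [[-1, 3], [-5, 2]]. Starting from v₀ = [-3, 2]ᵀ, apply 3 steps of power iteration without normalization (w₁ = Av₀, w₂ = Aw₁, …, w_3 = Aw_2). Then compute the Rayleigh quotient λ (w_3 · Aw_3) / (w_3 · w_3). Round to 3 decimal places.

w1 = Av₀ = ((-1)·(-3) + 3·2; (-5)·(-3) + 2·2) = (9, 19)
w2 = Aw1 = ((-1)·9 + 3·19; (-5)·9 + 2·19) = (48, -7)
w3 = Aw2 = (-69, -254)
Aw3 = (-693, -163)
w3·Aw3 = (-69)·(-693) + (-254)·(-163) = 89219; w3·w3 = (-69)·(-69) + (-254)·(-254) = 69277
λ ≈ 89219/69277 = 1.288

λ ≈ 1.288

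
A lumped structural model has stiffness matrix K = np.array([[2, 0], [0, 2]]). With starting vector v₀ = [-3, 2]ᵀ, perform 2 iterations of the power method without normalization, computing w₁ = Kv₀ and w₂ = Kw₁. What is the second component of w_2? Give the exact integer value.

8

w1 = Kv₀ = (2·(-3) + 0·2; 0·(-3) + 2·2) = (-6, 4)
w2 = Kw1 = (2·(-6) + 0·4; 0·(-6) + 2·4) = (-12, 8)
The requested component of w2 is 8.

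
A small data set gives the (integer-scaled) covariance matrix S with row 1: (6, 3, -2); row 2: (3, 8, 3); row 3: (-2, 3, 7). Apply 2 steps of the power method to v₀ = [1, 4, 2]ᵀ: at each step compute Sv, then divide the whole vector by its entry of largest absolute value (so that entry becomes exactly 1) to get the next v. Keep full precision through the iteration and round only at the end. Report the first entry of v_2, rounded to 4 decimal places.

0.3597

Sv0 = (14.00000, 41.00000, 24.00000); divide by 41.00000 → v1 = (0.34146, 1.00000, 0.58537)
Sv1 = (3.87805, 10.78049, 6.41463); divide by 10.78049 → v2 = (0.35973, 1.00000, 0.59502)
Requested entry of v2: 159/442 = 0.3597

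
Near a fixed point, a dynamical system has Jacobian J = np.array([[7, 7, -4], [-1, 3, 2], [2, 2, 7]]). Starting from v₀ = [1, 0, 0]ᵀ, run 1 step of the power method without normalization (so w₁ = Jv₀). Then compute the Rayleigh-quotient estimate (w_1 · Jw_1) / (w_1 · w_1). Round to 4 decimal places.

w1 = Jv₀ = (7, -1, 2)
Jw1 = (34, -6, 26)
w1·Jw1 = 7·34 + (-1)·(-6) + 2·26 = 296; w1·w1 = 7·7 + (-1)·(-1) + 2·2 = 54
λ ≈ 296/54 = 5.4815

5.4815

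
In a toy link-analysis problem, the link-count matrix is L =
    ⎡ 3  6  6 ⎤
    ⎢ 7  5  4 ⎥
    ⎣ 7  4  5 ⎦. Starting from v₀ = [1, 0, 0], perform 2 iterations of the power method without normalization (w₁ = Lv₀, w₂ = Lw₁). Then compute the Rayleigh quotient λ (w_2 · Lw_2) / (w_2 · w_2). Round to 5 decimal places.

w1 = Lv₀ = (3, 7, 7)
w2 = Lw1 = (93, 84, 84)
Lw2 = (1287, 1407, 1407)
w2·Lw2 = 93·1287 + 84·1407 + 84·1407 = 356067; w2·w2 = 93·93 + 84·84 + 84·84 = 22761
λ ≈ 356067/22761 = 15.64373

λ ≈ 15.64373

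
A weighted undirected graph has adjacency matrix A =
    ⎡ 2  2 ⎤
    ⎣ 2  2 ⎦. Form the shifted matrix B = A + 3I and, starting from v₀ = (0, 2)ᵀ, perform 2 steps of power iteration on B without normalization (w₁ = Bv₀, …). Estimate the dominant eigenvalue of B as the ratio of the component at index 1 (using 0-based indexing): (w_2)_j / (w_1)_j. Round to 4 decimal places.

5.8000

B = A + 3I has rows (5, 2); (2, 5)
w1 = Bv₀ = (5·0 + 2·2; 2·0 + 5·2) = (4, 10)
w2 = Bw1 = (5·4 + 2·10; 2·4 + 5·10) = (40, 58)
Ratio: 58/10 = 5.8000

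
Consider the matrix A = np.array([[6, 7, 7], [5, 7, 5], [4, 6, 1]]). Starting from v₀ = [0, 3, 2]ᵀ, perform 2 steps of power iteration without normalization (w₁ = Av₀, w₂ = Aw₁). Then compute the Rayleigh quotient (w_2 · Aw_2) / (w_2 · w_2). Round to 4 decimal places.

16.2765

w1 = Av₀ = (6·0 + 7·3 + 7·2; 5·0 + 7·3 + 5·2; 4·0 + 6·3 + 1·2) = (35, 31, 20)
w2 = Aw1 = (6·35 + 7·31 + 7·20; 5·35 + 7·31 + 5·20; 4·35 + 6·31 + 1·20) = (567, 492, 346)
Aw2 = (9268, 8009, 5566)
w2·Aw2 = 567·9268 + 492·8009 + 346·5566 = 11121220; w2·w2 = 567·567 + 492·492 + 346·346 = 683269
λ ≈ 11121220/683269 = 16.2765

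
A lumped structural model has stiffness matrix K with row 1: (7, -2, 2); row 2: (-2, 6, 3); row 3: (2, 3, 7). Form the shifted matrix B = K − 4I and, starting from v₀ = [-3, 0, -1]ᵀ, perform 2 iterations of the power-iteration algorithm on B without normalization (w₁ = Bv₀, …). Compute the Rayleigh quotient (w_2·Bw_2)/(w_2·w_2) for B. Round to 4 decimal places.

μ ≈ 4.8777

B = K − 4I has rows (3, -2, 2); (-2, 2, 3); (2, 3, 3)
w1 = Bv₀ = (3·(-3) + (-2)·0 + 2·(-1); (-2)·(-3) + 2·0 + 3·(-1); 2·(-3) + 3·0 + 3·(-1)) = (-11, 3, -9)
w2 = Bw1 = (3·(-11) + (-2)·3 + 2·(-9); (-2)·(-11) + 2·3 + 3·(-9); 2·(-11) + 3·3 + 3·(-9)) = (-57, 1, -40)
Bw2 = (-253, -4, -231)
w2·Bw2 = 23657; w2·w2 = 4850; μ ≈ 23657/4850 = 4.8777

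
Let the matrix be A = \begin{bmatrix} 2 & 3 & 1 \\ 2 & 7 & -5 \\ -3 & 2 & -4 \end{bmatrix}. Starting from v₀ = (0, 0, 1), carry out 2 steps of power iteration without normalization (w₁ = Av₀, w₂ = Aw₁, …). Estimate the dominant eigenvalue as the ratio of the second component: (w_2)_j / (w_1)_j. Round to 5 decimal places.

w1 = Av₀ = (2·0 + 3·0 + 1·1; 2·0 + 7·0 + (-5)·1; (-3)·0 + 2·0 + (-4)·1) = (1, -5, -4)
w2 = Aw1 = (2·1 + 3·(-5) + 1·(-4); 2·1 + 7·(-5) + (-5)·(-4); (-3)·1 + 2·(-5) + (-4)·(-4)) = (-17, -13, 3)
Ratio at component: -13 / -5 = 2.60000

λ ≈ 2.60000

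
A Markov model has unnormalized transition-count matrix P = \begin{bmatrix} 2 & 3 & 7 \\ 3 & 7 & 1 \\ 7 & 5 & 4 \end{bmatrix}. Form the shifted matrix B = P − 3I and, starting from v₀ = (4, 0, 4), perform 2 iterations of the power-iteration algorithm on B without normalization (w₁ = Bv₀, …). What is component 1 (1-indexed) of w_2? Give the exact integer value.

B = P − 3I has rows (-1, 3, 7); (3, 4, 1); (7, 5, 1)
w1 = Bv₀ = ((-1)·4 + 3·0 + 7·4; 3·4 + 4·0 + 1·4; 7·4 + 5·0 + 1·4) = (24, 16, 32)
w2 = Bw1 = ((-1)·24 + 3·16 + 7·32; 3·24 + 4·16 + 1·32; 7·24 + 5·16 + 1·32) = (248, 168, 280)
Requested component of w2: 248

248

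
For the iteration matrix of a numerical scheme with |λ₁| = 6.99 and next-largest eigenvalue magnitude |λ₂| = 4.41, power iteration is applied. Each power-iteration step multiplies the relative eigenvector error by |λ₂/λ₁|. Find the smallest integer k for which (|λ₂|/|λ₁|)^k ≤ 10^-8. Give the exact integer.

40

|λ₂/λ₁| = 4.41/6.99 = 0.63090
Need k ≥ ln(10^-8) / ln(0.63090) = -18.4207 / -0.4606 ≈ 39.992
Smallest integer k satisfying the bound: 40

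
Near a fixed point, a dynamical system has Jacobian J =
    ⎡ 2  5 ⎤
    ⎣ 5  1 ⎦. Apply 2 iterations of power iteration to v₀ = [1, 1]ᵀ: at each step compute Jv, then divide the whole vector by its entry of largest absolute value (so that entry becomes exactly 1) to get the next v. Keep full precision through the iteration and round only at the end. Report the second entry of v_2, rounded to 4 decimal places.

Jv0 = (7.00000, 6.00000); divide by 7.00000 → v1 = (1.00000, 0.85714)
Jv1 = (6.28571, 5.85714); divide by 6.28571 → v2 = (1.00000, 0.93182)
Requested entry of v2: 41/44 = 0.9318

0.9318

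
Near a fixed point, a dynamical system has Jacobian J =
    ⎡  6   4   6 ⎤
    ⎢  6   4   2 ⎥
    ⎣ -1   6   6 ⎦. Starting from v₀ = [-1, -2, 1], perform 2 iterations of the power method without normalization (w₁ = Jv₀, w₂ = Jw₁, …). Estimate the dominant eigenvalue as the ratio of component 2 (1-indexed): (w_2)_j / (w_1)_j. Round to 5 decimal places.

w1 = Jv₀ = (6·(-1) + 4·(-2) + 6·1; 6·(-1) + 4·(-2) + 2·1; (-1)·(-1) + 6·(-2) + 6·1) = (-8, -12, -5)
w2 = Jw1 = (6·(-8) + 4·(-12) + 6·(-5); 6·(-8) + 4·(-12) + 2·(-5); (-1)·(-8) + 6·(-12) + 6·(-5)) = (-126, -106, -94)
Ratio at component: -106 / -12 = 8.83333

λ ≈ 8.83333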